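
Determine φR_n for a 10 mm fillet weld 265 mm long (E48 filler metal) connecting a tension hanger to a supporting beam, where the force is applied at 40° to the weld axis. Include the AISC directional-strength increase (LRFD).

φR_n ≈ 509 kN

E48XX → F_EXX = 480 MPa.
t_e = 0.707 × 10 = 7.07 mm; A_we = 7.07 × 265 = 1874 mm².
Directional factor: 1.0 + 0.5 sin^1.5(40°) = 1.258.
F_nw = 0.6 × 480 × 1.258 = 362.2 MPa.
φR_n = 0.75 × 362.2 × 1874 × 10⁻³ = 509 kN.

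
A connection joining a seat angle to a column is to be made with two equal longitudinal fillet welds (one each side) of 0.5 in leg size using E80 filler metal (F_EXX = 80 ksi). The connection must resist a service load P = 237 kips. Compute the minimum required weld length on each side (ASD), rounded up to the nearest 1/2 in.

L = 14 in on each side

Throat t_e = 0.707 × 0.5 = 0.3535 in.
r_n/Ω = (0.6 × 80 × 0.3535) / 2.0 = 8.484 kip/in.
L_req = P / (r_n/Ω) = 237 / 8.484 = 27.93 in total.
Per side: 27.93 / 2 = 13.97 in.
Round up → use L = 14 in on each side.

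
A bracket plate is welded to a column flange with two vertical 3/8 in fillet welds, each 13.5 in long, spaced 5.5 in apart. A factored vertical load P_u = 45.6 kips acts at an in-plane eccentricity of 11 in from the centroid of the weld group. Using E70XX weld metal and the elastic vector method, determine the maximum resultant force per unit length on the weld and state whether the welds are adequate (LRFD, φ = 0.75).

f_max ≈ 6.77 kip/in; adequate

E70XX → F_EXX = 70 ksi.
Total weld length L_w = 27 in. Treat welds as unit-width lines.
Polar moment about centroid: J = 2[d³/12 + d(b/2)²] = 2[13.5³/12 + 13.5×2.75²] = 614.2 in³.
Direct shear f_v = P/L_w = 45.6 / 27 = 1.689 kip/in (vertical).
Torsion M = P·e = 45.6 × 11 = 501.6 kip·in.
Critical point at (x, y) = (2.75, 6.75) from centroid. f_tx = M·y/J = 5.512 kip/in; f_ty = M·x/J = 2.246 kip/in.
Resultant f_max = √[f_tx² + (f_v + f_ty)²] = √[5.512² + (1.689 + 2.246)²] = 6.772 kip/in.
Capacity per unit length: φr_n = 0.75 × 0.6 × 70 × (0.707 × 0.375) = 8.351 kip/in.
6.772 ≤ 8.351 → adequate.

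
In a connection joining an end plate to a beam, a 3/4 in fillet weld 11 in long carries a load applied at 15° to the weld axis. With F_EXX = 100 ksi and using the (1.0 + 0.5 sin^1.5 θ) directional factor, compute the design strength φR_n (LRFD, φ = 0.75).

t_e = 0.707 × 0.75 = 0.5302 in; A_we = 0.5302 × 11 = 5.833 in².
Directional factor: 1.0 + 0.5 sin^1.5(15°) = 1.066.
F_nw = 0.6 × 100 × 1.066 = 63.95 ksi.
φR_n = 0.75 × 63.95 × 5.833 = 279.8 kips.

φR_n ≈ 280 kips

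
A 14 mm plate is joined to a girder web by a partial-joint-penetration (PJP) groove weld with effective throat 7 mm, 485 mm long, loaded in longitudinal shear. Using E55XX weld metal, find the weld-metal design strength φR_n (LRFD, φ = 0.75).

E55XX → F_EXX = 550 MPa.
Effective throat (given) t_e = 7 mm.
A_we = 7 × 485 = 3395 mm².
F_nw = 0.6 F_EXX = 330 MPa.
φR_n = 0.75 × 330 × 3395 × 10⁻³ = 840.3 kN.

φR_n ≈ 840 kN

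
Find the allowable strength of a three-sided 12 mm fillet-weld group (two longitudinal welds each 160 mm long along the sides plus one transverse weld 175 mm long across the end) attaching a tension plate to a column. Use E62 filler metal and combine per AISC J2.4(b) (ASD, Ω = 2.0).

R_n/Ω ≈ 843 kN

E62XX → F_EXX = 620 MPa.
t_e = 0.707 × 12 = 8.484 mm.
R_nwl = 0.6 × 620 × 8.484 × 320 × 10⁻³ = 1010 kN (longitudinal, 2 welds).
R_nwt = 0.6 × 620 × 8.484 × 175 × 10⁻³ = 552.3 kN (transverse, base value).
(i) R_nwl + R_nwt = 1562 kN; (ii) 0.85 R_nwl + 1.5 R_nwt = 1687 kN.
R_n = max = 1687 kN [governs: (ii)]; R_n/Ω = 843.5 kN.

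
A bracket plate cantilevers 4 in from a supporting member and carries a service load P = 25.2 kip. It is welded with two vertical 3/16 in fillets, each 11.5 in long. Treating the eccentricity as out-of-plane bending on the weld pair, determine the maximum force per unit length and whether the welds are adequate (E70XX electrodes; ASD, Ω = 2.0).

E70XX → F_EXX = 70 ksi.
L_w = 2 × 11.5 = 23 in; section modulus (unit throat) S = 2 × L²/6 = 44.08 in².
Direct shear f_v = P/L_w = 25.2/23 = 1.096 kip/in.
Moment M = P × e = 25.2 × 4 = 100.8 kip·in; bending f_b = M/S = 2.287 kip/in.
f_max = √(f_v² + f_b²) = √(1.096² + 2.287²) = 2.536 kip/in.
r_n/Ω = (1/2.0) × 0.6 × 70 × (0.707 × 0.1875) = 2.784 kip/in → adequate.

f_max ≈ 2.54 kip/in; adequate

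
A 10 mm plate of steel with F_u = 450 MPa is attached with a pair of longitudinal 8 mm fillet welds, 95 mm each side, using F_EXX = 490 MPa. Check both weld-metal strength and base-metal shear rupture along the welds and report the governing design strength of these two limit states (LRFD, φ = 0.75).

φR_n ≈ 237 kN (weld metal governs)

t_e = 0.707 × 8 = 5.656 mm; L = 190 mm.
Weld metal: φR_n = 0.75 × 0.6 × 490 × 5.656 × 190 × 10⁻³ = 237 kN.
Base metal (shear rupture): φR_n = 0.75 × 0.6 × 450 × 10 × 190 × 10⁻³ = 384.8 kN.
Governing: weld metal.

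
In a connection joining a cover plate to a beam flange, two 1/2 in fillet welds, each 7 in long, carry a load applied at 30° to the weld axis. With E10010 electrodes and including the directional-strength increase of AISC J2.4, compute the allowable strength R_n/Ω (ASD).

E100XX → F_EXX = 100 ksi.
t_e = 0.707 × 0.5 = 0.3535 in; A_we = 0.3535 × 14 = 4.949 in².
Directional factor: 1.0 + 0.5 sin^1.5(30°) = 1.177.
F_nw = 0.6 × 100 × 1.177 = 70.61 ksi.
R_n/Ω = (70.61 × 4.949) / 2.0 = 174.7 kips.

R_n/Ω ≈ 175 kips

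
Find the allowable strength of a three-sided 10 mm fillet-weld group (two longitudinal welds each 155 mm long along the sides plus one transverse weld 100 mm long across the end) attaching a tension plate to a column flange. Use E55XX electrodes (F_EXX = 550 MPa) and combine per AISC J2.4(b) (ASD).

R_n/Ω ≈ 482 kN

t_e = 0.707 × 10 = 7.07 mm.
R_nwl = 0.6 × 550 × 7.07 × 310 × 10⁻³ = 723.3 kN (longitudinal, 2 welds).
R_nwt = 0.6 × 550 × 7.07 × 100 × 10⁻³ = 233.3 kN (transverse, base value).
(i) R_nwl + R_nwt = 956.6 kN; (ii) 0.85 R_nwl + 1.5 R_nwt = 964.7 kN.
R_n = max = 964.7 kN [governs: (ii)]; R_n/Ω = 482.4 kN.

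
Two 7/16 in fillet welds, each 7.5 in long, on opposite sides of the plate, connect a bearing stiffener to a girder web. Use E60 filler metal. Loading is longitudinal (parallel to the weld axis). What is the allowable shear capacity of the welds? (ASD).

R_n/Ω ≈ 83.5 kips

E60XX → F_EXX = 60 ksi.
Effective throat t_e = 0.707 × 0.4375 = 0.3093 in.
Total length L = 15 in; A_we = 0.3093 × 15 = 4.64 in².
F_nw = 0.6 F_EXX = 0.6 × 60 = 36 ksi.
R_n = 36 × 4.64 = 167 kips; R_n/Ω = 167/2.0 = 83.51 kips.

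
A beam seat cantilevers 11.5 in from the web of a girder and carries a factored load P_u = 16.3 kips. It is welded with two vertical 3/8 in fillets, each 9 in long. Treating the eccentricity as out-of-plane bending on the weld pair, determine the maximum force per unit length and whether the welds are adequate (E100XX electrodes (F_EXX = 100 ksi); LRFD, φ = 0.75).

L_w = 2 × 9 = 18 in; section modulus (unit throat) S = 2 × L²/6 = 27 in².
Direct shear f_v = P/L_w = 16.3/18 = 0.9056 kip/in.
Moment M = P × e = 16.3 × 11.5 = 187.45 kip·in; bending f_b = M/S = 6.943 kip/in.
f_max = √(f_v² + f_b²) = √(0.9056² + 6.943²) = 7.001 kip/in.
φr_n = 0.75 × 0.6 × 100 × (0.707 × 0.375) = 11.93 kip/in → adequate.

f_max ≈ 7 kip/in; adequate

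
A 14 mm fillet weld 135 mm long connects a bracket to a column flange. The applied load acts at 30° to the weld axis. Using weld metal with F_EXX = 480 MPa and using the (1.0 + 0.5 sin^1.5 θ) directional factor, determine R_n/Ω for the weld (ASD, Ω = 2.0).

R_n/Ω ≈ 226 kN

t_e = 0.707 × 14 = 9.898 mm; A_we = 9.898 × 135 = 1336 mm².
Directional factor: 1.0 + 0.5 sin^1.5(30°) = 1.177.
F_nw = 0.6 × 480 × 1.177 = 338.9 MPa.
R_n/Ω = (338.9 × 1336) / 2.0 × 10⁻³ = 226.4 kN.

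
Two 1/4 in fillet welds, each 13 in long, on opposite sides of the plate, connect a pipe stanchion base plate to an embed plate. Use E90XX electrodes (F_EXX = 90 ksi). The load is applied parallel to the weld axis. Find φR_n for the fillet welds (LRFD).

Effective throat t_e = 0.707 × 0.25 = 0.1767 in.
Total length L = 26 in; A_we = 0.1767 × 26 = 4.595 in².
F_nw = 0.6 F_EXX = 0.6 × 90 = 54 ksi.
φR_n = 0.75 × 54 × 4.595 = 186.1 kip.

φR_n ≈ 186 kip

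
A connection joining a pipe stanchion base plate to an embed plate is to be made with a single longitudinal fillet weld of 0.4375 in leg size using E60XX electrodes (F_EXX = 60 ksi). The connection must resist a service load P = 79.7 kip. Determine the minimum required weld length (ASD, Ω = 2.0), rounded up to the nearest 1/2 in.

L = 14.5 in

Throat t_e = 0.707 × 0.4375 = 0.3093 in.
r_n/Ω = (0.6 × 60 × 0.3093) / 2.0 = 5.568 kip/in.
L_req = P / (r_n/Ω) = 79.7 / 5.568 = 14.31 in total.
Round up → use L = 14.5 in.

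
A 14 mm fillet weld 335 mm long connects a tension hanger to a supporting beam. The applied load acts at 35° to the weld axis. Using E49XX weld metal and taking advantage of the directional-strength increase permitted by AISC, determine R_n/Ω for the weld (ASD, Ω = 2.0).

E49XX → F_EXX = 490 MPa.
t_e = 0.707 × 14 = 9.898 mm; A_we = 9.898 × 335 = 3316 mm².
Directional factor: 1.0 + 0.5 sin^1.5(35°) = 1.217.
F_nw = 0.6 × 490 × 1.217 = 357.9 MPa.
R_n/Ω = (357.9 × 3316) / 2.0 × 10⁻³ = 593.3 kN.

R_n/Ω ≈ 593 kN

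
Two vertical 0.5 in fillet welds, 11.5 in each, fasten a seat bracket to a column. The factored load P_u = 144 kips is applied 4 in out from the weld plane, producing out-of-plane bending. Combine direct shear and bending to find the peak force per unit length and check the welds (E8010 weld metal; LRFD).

f_max ≈ 14.5 kip/in; NOT adequate

E80XX → F_EXX = 80 ksi.
L_w = 2 × 11.5 = 23 in; section modulus (unit throat) S = 2 × L²/6 = 44.08 in².
Direct shear f_v = P/L_w = 144/23 = 6.261 kip/in.
Moment M = P × e = 144 × 4 = 576 kip·in; bending f_b = M/S = 13.07 kip/in.
f_max = √(f_v² + f_b²) = √(6.261² + 13.07²) = 14.49 kip/in.
φr_n = 0.75 × 0.6 × 80 × (0.707 × 0.5) = 12.73 kip/in → NOT adequate.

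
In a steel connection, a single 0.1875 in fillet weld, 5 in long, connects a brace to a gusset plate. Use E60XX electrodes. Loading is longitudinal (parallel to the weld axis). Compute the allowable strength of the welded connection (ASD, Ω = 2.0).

R_n/Ω ≈ 11.9 kips

E60XX → F_EXX = 60 ksi.
Effective throat t_e = 0.707 × 0.1875 = 0.1326 in.
Total length L = 5 in; A_we = 0.1326 × 5 = 0.6628 in².
F_nw = 0.6 F_EXX = 0.6 × 60 = 36 ksi.
R_n = 36 × 0.6628 = 23.86 kips; R_n/Ω = 23.86/2.0 = 11.93 kips.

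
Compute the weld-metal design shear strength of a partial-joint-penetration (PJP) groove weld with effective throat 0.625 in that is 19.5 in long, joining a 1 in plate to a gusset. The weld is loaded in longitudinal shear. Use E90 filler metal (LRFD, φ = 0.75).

φR_n ≈ 494 kips

E90XX → F_EXX = 90 ksi.
Effective throat (given) t_e = 0.625 in.
A_we = 0.625 × 19.5 = 12.19 in².
F_nw = 0.6 F_EXX = 54 ksi.
φR_n = 0.75 × 54 × 12.19 = 493.6 kips.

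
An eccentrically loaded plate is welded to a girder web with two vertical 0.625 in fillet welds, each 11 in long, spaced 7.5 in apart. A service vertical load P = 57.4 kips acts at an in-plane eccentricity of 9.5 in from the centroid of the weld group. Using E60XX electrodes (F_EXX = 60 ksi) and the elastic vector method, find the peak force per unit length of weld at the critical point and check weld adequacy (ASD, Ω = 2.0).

f_max ≈ 8.58 kip/in; NOT adequate

Total weld length L_w = 22 in. Treat welds as unit-width lines.
Polar moment about centroid: J = 2[d³/12 + d(b/2)²] = 2[11³/12 + 11×3.75²] = 531.2 in³.
Direct shear f_v = P/L_w = 57.4 / 22 = 2.609 kip/in (vertical).
Torsion M = P·e = 57.4 × 9.5 = 545.3 kip·in.
Critical point at (x, y) = (3.75, 5.5) from centroid. f_tx = M·y/J = 5.646 kip/in; f_ty = M·x/J = 3.849 kip/in.
Resultant f_max = √[f_tx² + (f_v + f_ty)²] = √[5.646² + (2.609 + 3.849)²] = 8.578 kip/in.
Capacity per unit length: r_n/Ω = (1/2.0) × 0.6 × 60 × (0.707 × 0.625) = 7.954 kip/in.
8.578 > 7.954 → NOT adequate.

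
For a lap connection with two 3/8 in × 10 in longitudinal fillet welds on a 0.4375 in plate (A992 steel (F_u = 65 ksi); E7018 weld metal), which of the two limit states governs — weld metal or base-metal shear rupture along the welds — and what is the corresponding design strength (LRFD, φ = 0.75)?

E70XX → F_EXX = 70 ksi.
t_e = 0.707 × 0.375 = 0.2651 in; L = 20 in.
Weld metal: φR_n = 0.75 × 0.6 × 70 × 0.2651 × 20 = 167 kips.
Base metal (shear rupture): φR_n = 0.75 × 0.6 × 65 × 0.4375 × 20 = 255.9 kips.
Governing: weld metal.

φR_n ≈ 167 kips (weld metal governs)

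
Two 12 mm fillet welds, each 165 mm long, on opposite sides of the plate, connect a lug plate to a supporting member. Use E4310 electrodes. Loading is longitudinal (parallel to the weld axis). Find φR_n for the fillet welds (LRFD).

φR_n ≈ 542 kN

E43XX → F_EXX = 430 MPa.
Effective throat t_e = 0.707 × 12 = 8.484 mm.
Total length L = 330 mm; A_we = 8.484 × 330 = 2800 mm².
F_nw = 0.6 F_EXX = 0.6 × 430 = 258 MPa.
φR_n = 0.75 × 258 × 2800 × 10⁻³ = 541.7 kN.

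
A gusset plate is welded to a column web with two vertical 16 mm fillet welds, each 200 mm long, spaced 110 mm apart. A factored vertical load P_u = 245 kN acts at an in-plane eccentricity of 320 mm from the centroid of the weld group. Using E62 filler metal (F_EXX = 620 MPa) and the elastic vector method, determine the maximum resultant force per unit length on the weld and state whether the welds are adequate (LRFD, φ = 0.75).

Total weld length L_w = 400 mm. Treat welds as unit-width lines.
Polar moment about centroid: J = 2[d³/12 + d(b/2)²] = 2[200³/12 + 200×55²] = 2543000 mm³.
Direct shear f_v = P/L_w = 245×10³ / 400 = 612.5 N/mm (vertical).
Torsion M = P·e = 245×10³ × 320 = 78400000 N·mm.
Critical point at (x, y) = (55, 100) from centroid. f_tx = M·y/J = 3083 N/mm; f_ty = M·x/J = 1695 N/mm.
Resultant f_max = √[f_tx² + (f_v + f_ty)²] = √[3083² + (612.5 + 1695)²] = 3851 N/mm.
Capacity per unit length: φr_n = 0.75 × 0.6 × 620 × (0.707 × 16) = 3156 N/mm.
3851 > 3156 → NOT adequate.

f_max ≈ 3850 N/mm; NOT adequate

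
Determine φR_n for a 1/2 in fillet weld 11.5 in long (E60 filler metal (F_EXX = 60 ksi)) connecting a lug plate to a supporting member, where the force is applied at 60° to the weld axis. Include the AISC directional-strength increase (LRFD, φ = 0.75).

φR_n ≈ 154 kips

t_e = 0.707 × 0.5 = 0.3535 in; A_we = 0.3535 × 11.5 = 4.065 in².
Directional factor: 1.0 + 0.5 sin^1.5(60°) = 1.403.
F_nw = 0.6 × 60 × 1.403 = 50.51 ksi.
φR_n = 0.75 × 50.51 × 4.065 = 154 kips.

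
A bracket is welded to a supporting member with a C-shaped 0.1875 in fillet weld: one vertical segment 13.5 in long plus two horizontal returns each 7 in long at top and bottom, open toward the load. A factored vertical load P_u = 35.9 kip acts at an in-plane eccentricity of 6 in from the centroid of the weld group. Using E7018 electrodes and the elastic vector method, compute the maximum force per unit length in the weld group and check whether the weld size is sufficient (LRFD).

f_max ≈ 2.86 kip/in; adequate

E70XX → F_EXX = 70 ksi.
Total weld length L_w = 27.5 in. Treat welds as unit-width lines.
Centroid: x̄ = 2×7×3.5 / 27.5 = 1.782 in from the vertical weld.
Polar moment about centroid: J = I_x + I_y = [13.5³/12 + 2×7×6.75²] + [13.5×1.782² + 2(7³/12 + 7×1.718²)] = 984.3 in³.
Direct shear f_v = P/L_w = 35.9 / 27.5 = 1.305 kip/in (vertical).
Torsion M = P·e = 35.9 × 6 = 215.4 kip·in.
Critical point at (x, y) = (5.218, 6.75) from centroid. f_tx = M·y/J = 1.477 kip/in; f_ty = M·x/J = 1.142 kip/in.
Resultant f_max = √[f_tx² + (f_v + f_ty)²] = √[1.477² + (1.305 + 1.142)²] = 2.859 kip/in.
Capacity per unit length: φr_n = 0.75 × 0.6 × 70 × (0.707 × 0.1875) = 4.176 kip/in.
2.859 ≤ 4.176 → adequate.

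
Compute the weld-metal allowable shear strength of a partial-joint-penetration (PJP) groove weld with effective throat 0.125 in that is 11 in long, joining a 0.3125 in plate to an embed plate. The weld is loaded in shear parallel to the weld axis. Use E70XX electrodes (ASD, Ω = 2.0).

E70XX → F_EXX = 70 ksi.
Effective throat (given) t_e = 0.125 in.
A_we = 0.125 × 11 = 1.375 in².
F_nw = 0.6 F_EXX = 42 ksi.
R_n/Ω = (42 × 1.375) / 2.0 = 28.88 kips.

R_n/Ω ≈ 28.9 kips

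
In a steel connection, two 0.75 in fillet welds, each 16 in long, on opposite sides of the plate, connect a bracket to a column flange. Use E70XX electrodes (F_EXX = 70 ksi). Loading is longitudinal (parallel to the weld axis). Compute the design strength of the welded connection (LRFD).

Effective throat t_e = 0.707 × 0.75 = 0.5302 in.
Total length L = 32 in; A_we = 0.5302 × 32 = 16.97 in².
F_nw = 0.6 F_EXX = 0.6 × 70 = 42 ksi.
φR_n = 0.75 × 42 × 16.97 = 534.5 kips.

φR_n ≈ 534 kips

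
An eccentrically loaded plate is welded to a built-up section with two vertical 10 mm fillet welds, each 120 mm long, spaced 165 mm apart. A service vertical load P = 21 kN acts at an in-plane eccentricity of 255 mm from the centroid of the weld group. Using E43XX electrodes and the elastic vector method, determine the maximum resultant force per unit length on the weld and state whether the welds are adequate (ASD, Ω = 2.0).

f_max ≈ 359 N/mm; adequate

E43XX → F_EXX = 430 MPa.
Total weld length L_w = 240 mm. Treat welds as unit-width lines.
Polar moment about centroid: J = 2[d³/12 + d(b/2)²] = 2[120³/12 + 120×82.5²] = 1922000 mm³.
Direct shear f_v = P/L_w = 21×10³ / 240 = 87.5 N/mm (vertical).
Torsion M = P·e = 21×10³ × 255 = 5355000 N·mm.
Critical point at (x, y) = (82.5, 60) from centroid. f_tx = M·y/J = 167.2 N/mm; f_ty = M·x/J = 229.9 N/mm.
Resultant f_max = √[f_tx² + (f_v + f_ty)²] = √[167.2² + (87.5 + 229.9)²] = 358.8 N/mm.
Capacity per unit length: r_n/Ω = (1/2.0) × 0.6 × 430 × (0.707 × 10) = 912 N/mm.
358.8 ≤ 912 → adequate.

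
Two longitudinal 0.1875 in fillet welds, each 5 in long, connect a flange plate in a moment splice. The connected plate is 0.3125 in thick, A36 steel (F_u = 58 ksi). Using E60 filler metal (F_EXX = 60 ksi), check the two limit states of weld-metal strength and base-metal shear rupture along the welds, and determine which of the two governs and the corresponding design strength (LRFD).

t_e = 0.707 × 0.1875 = 0.1326 in; L = 10 in.
Weld metal: φR_n = 0.75 × 0.6 × 60 × 0.1326 × 10 = 35.79 kip.
Base metal (shear rupture): φR_n = 0.75 × 0.6 × 58 × 0.3125 × 10 = 81.56 kip.
Governing: weld metal.

φR_n ≈ 35.8 kip (weld metal governs)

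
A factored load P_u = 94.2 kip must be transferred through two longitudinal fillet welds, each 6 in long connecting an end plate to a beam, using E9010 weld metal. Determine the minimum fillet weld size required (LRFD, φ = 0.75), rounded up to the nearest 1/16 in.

w = 5/16 in

E90XX → F_EXX = 90 ksi.
Total weld length L = 12 in.
Required throat t_e = P_u / (φ × 0.6 F_EXX × L) = 94.2 / (0.75 × 0.6 × 90 × 12) = 0.1938 in.
Required leg w = t_e / 0.707 = 0.2742 in → use 5/16 in.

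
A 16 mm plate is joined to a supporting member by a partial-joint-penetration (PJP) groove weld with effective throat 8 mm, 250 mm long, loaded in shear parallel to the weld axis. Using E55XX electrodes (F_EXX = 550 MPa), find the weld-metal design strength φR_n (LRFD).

φR_n ≈ 495 kN

Effective throat (given) t_e = 8 mm.
A_we = 8 × 250 = 2000 mm².
F_nw = 0.6 F_EXX = 330 MPa.
φR_n = 0.75 × 330 × 2000 × 10⁻³ = 495 kN.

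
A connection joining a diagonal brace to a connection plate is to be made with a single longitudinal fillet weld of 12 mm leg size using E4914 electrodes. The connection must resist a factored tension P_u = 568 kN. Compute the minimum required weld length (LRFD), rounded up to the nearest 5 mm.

E49XX → F_EXX = 490 MPa.
Throat t_e = 0.707 × 12 = 8.484 mm.
φr_n = 0.75 × 0.6 × 490 × 8.484 × 10⁻³ = 1.871 kN/mm.
L_req = P_u / φr_n = 568 / 1.871 = 303.6 mm total.
Round up → use L = 305 mm.

L = 305 mm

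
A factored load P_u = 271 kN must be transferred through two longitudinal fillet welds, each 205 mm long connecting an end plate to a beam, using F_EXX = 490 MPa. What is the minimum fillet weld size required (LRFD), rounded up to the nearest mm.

w = 5 mm

Total weld length L = 410 mm.
Required throat t_e = P_u / (φ × 0.6 F_EXX × L) = 271 / (0.75 × 0.6 × 490 × 410 × 10⁻³) = 2.998 mm.
Required leg w = t_e / 0.707 = 4.24 mm → use 5 mm.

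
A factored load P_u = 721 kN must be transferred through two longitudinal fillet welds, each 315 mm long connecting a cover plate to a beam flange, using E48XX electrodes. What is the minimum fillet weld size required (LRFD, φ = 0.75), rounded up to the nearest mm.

E48XX → F_EXX = 480 MPa.
Total weld length L = 630 mm.
Required throat t_e = P_u / (φ × 0.6 F_EXX × L) = 721 / (0.75 × 0.6 × 480 × 630 × 10⁻³) = 5.298 mm.
Required leg w = t_e / 0.707 = 7.494 mm → use 8 mm.

w = 8 mm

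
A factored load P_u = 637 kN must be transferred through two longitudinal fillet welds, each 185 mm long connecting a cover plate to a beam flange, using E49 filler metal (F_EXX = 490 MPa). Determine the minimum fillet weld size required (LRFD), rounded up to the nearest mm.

Total weld length L = 370 mm.
Required throat t_e = P_u / (φ × 0.6 F_EXX × L) = 637 / (0.75 × 0.6 × 490 × 370 × 10⁻³) = 7.808 mm.
Required leg w = t_e / 0.707 = 11.04 mm → use 12 mm.

w = 12 mm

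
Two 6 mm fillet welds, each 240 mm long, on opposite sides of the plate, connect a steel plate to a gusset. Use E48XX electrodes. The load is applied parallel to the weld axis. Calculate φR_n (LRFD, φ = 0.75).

φR_n ≈ 440 kN

E48XX → F_EXX = 480 MPa.
Effective throat t_e = 0.707 × 6 = 4.242 mm.
Total length L = 480 mm; A_we = 4.242 × 480 = 2036 mm².
F_nw = 0.6 F_EXX = 0.6 × 480 = 288 MPa.
φR_n = 0.75 × 288 × 2036 × 10⁻³ = 439.8 kN.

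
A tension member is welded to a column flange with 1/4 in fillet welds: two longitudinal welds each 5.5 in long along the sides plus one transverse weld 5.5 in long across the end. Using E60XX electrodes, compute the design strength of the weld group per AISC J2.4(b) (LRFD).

φR_n ≈ 84 kip

E60XX → F_EXX = 60 ksi.
t_e = 0.707 × 0.25 = 0.1767 in.
R_nwl = 0.6 × 60 × 0.1767 × 11 = 69.99 kip (longitudinal, 2 welds).
R_nwt = 0.6 × 60 × 0.1767 × 5.5 = 35 kip (transverse, base value).
(i) R_nwl + R_nwt = 105 kip; (ii) 0.85 R_nwl + 1.5 R_nwt = 112 kip.
R_n = max = 112 kip [governs: (ii)]; φR_n = 83.99 kip.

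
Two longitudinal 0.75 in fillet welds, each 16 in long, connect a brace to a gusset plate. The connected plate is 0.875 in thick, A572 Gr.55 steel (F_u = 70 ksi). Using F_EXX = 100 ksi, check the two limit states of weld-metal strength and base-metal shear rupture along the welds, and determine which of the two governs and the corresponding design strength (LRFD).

t_e = 0.707 × 0.75 = 0.5302 in; L = 32 in.
Weld metal: φR_n = 0.75 × 0.6 × 100 × 0.5302 × 32 = 763.6 kips.
Base metal (shear rupture): φR_n = 0.75 × 0.6 × 70 × 0.875 × 32 = 882 kips.
Governing: weld metal.

φR_n ≈ 764 kips (weld metal governs)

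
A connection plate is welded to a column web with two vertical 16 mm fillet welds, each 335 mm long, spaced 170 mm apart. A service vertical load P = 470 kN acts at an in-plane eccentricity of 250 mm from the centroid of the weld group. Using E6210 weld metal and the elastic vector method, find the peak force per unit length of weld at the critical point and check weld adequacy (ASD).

f_max ≈ 2390 N/mm; NOT adequate

E62XX → F_EXX = 620 MPa.
Total weld length L_w = 670 mm. Treat welds as unit-width lines.
Polar moment about centroid: J = 2[d³/12 + d(b/2)²] = 2[335³/12 + 335×85²] = 11110000 mm³.
Direct shear f_v = P/L_w = 470×10³ / 670 = 701.5 N/mm (vertical).
Torsion M = P·e = 470×10³ × 250 = 117500000 N·mm.
Critical point at (x, y) = (85, 167.5) from centroid. f_tx = M·y/J = 1772 N/mm; f_ty = M·x/J = 899.2 N/mm.
Resultant f_max = √[f_tx² + (f_v + f_ty)²] = √[1772² + (701.5 + 899.2)²] = 2388 N/mm.
Capacity per unit length: r_n/Ω = (1/2.0) × 0.6 × 620 × (0.707 × 16) = 2104 N/mm.
2388 > 2104 → NOT adequate.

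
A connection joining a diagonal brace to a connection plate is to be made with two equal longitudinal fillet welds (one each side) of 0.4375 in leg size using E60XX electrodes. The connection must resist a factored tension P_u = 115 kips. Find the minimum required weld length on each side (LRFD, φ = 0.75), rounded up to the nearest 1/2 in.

L = 7 in on each side

E60XX → F_EXX = 60 ksi.
Throat t_e = 0.707 × 0.4375 = 0.3093 in.
φr_n = 0.75 × 0.6 × 60 × 0.3093 = 8.351 kips/in.
L_req = P_u / φr_n = 115 / 8.351 = 13.77 in total.
Per side: 13.77 / 2 = 6.885 in.
Round up → use L = 7 in on each side.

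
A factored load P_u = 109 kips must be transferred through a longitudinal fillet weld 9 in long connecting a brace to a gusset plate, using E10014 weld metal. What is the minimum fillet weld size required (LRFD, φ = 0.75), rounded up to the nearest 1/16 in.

w = 7/16 in

E100XX → F_EXX = 100 ksi.
Total weld length L = 9 in.
Required throat t_e = P_u / (φ × 0.6 F_EXX × L) = 109 / (0.75 × 0.6 × 100 × 9) = 0.2691 in.
Required leg w = t_e / 0.707 = 0.3807 in → use 7/16 in.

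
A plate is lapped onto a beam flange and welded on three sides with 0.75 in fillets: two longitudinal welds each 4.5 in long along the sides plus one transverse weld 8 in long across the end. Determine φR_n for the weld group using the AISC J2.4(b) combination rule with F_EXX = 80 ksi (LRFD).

t_e = 0.707 × 0.75 = 0.5302 in.
R_nwl = 0.6 × 80 × 0.5302 × 9 = 229.1 kips (longitudinal, 2 welds).
R_nwt = 0.6 × 80 × 0.5302 × 8 = 203.6 kips (transverse, base value).
(i) R_nwl + R_nwt = 432.7 kips; (ii) 0.85 R_nwl + 1.5 R_nwt = 500.1 kips.
R_n = max = 500.1 kips [governs: (ii)]; φR_n = 375.1 kips.

φR_n ≈ 375 kips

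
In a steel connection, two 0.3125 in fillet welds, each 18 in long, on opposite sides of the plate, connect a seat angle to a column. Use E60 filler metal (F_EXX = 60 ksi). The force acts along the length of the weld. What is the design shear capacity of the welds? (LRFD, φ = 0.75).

φR_n ≈ 215 kip

Effective throat t_e = 0.707 × 0.3125 = 0.2209 in.
Total length L = 36 in; A_we = 0.2209 × 36 = 7.954 in².
F_nw = 0.6 F_EXX = 0.6 × 60 = 36 ksi.
φR_n = 0.75 × 36 × 7.954 = 214.8 kip.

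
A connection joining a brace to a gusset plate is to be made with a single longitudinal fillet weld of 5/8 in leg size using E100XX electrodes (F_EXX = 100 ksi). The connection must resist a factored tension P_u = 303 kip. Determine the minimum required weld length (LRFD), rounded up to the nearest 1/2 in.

Throat t_e = 0.707 × 0.625 = 0.4419 in.
φr_n = 0.75 × 0.6 × 100 × 0.4419 = 19.88 kip/in.
L_req = P_u / φr_n = 303 / 19.88 = 15.24 in total.
Round up → use L = 15.5 in.

L = 15.5 in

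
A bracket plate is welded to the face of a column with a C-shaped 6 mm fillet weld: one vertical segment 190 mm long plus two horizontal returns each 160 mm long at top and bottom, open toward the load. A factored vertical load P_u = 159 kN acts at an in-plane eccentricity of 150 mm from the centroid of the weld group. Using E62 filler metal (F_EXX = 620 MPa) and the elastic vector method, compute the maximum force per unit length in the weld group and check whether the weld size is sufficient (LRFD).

f_max ≈ 964 N/mm; adequate

Total weld length L_w = 510 mm. Treat welds as unit-width lines.
Centroid: x̄ = 2×160×80 / 510 = 50.2 mm from the vertical weld.
Polar moment about centroid: J = I_x + I_y = [190³/12 + 2×160×95²] + [190×50.2² + 2(160³/12 + 160×29.8²)] = 4905000 mm³.
Direct shear f_v = P/L_w = 159×10³ / 510 = 311.8 N/mm (vertical).
Torsion M = P·e = 159×10³ × 150 = 23850000 N·mm.
Critical point at (x, y) = (109.8, 95) from centroid. f_tx = M·y/J = 461.9 N/mm; f_ty = M·x/J = 533.9 N/mm.
Resultant f_max = √[f_tx² + (f_v + f_ty)²] = √[461.9² + (311.8 + 533.9)²] = 963.6 N/mm.
Capacity per unit length: φr_n = 0.75 × 0.6 × 620 × (0.707 × 6) = 1184 N/mm.
963.6 ≤ 1184 → adequate.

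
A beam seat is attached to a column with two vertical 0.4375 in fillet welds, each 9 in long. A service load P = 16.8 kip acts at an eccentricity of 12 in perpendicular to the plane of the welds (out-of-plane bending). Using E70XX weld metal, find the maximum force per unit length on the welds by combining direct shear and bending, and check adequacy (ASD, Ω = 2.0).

E70XX → F_EXX = 70 ksi.
L_w = 2 × 9 = 18 in; section modulus (unit throat) S = 2 × L²/6 = 27 in².
Direct shear f_v = P/L_w = 16.8/18 = 0.9333 kip/in.
Moment M = P × e = 16.8 × 12 = 201.6 kip·in; bending f_b = M/S = 7.467 kip/in.
f_max = √(f_v² + f_b²) = √(0.9333² + 7.467²) = 7.525 kip/in.
r_n/Ω = (1/2.0) × 0.6 × 70 × (0.707 × 0.4375) = 6.496 kip/in → NOT adequate.

f_max ≈ 7.52 kip/in; NOT adequate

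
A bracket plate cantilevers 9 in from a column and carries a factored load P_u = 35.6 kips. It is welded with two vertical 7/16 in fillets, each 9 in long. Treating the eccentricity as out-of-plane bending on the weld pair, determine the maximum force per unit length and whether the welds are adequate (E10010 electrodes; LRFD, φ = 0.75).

f_max ≈ 12 kip/in; adequate

E100XX → F_EXX = 100 ksi.
L_w = 2 × 9 = 18 in; section modulus (unit throat) S = 2 × L²/6 = 27 in².
Direct shear f_v = P/L_w = 35.6/18 = 1.978 kip/in.
Moment M = P × e = 35.6 × 9 = 320.4 kip·in; bending f_b = M/S = 11.87 kip/in.
f_max = √(f_v² + f_b²) = √(1.978² + 11.87²) = 12.03 kip/in.
φr_n = 0.75 × 0.6 × 100 × (0.707 × 0.4375) = 13.92 kip/in → adequate.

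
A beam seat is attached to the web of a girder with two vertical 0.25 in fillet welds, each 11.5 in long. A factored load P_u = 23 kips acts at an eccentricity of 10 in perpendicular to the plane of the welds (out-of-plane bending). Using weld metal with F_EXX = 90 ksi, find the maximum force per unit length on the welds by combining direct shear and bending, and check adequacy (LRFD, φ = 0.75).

L_w = 2 × 11.5 = 23 in; section modulus (unit throat) S = 2 × L²/6 = 44.08 in².
Direct shear f_v = P/L_w = 23/23 = 1 kip/in.
Moment M = P × e = 23 × 10 = 230 kip·in; bending f_b = M/S = 5.217 kip/in.
f_max = √(f_v² + f_b²) = √(1² + 5.217²) = 5.312 kip/in.
φr_n = 0.75 × 0.6 × 90 × (0.707 × 0.25) = 7.158 kip/in → adequate.

f_max ≈ 5.31 kip/in; adequate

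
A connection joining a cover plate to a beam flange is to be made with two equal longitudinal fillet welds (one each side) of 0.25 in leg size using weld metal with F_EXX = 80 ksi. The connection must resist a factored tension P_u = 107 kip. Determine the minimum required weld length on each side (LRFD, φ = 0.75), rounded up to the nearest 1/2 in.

Throat t_e = 0.707 × 0.25 = 0.1767 in.
φr_n = 0.75 × 0.6 × 80 × 0.1767 = 6.363 kip/in.
L_req = P_u / φr_n = 107 / 6.363 = 16.82 in total.
Per side: 16.82 / 2 = 8.408 in.
Round up → use L = 8.5 in on each side.

L = 8.5 in on each side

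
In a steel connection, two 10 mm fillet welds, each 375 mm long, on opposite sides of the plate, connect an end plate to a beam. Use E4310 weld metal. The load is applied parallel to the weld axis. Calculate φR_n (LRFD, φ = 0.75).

E43XX → F_EXX = 430 MPa.
Effective throat t_e = 0.707 × 10 = 7.07 mm.
Total length L = 750 mm; A_we = 7.07 × 750 = 5302 mm².
F_nw = 0.6 F_EXX = 0.6 × 430 = 258 MPa.
φR_n = 0.75 × 258 × 5302 × 10⁻³ = 1026 kN.

φR_n ≈ 1030 kN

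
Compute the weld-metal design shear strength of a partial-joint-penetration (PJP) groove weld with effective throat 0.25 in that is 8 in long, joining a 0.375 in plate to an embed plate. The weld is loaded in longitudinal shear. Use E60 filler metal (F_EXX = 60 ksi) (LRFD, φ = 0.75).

Effective throat (given) t_e = 0.25 in.
A_we = 0.25 × 8 = 2 in².
F_nw = 0.6 F_EXX = 36 ksi.
φR_n = 0.75 × 36 × 2 = 54 kip.

φR_n ≈ 54 kip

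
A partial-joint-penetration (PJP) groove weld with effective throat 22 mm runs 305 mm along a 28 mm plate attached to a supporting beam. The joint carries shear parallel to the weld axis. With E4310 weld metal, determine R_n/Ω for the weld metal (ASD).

E43XX → F_EXX = 430 MPa.
Effective throat (given) t_e = 22 mm.
A_we = 22 × 305 = 6710 mm².
F_nw = 0.6 F_EXX = 258 MPa.
R_n/Ω = (258 × 6710) / 2.0 × 10⁻³ = 865.6 kN.

R_n/Ω ≈ 866 kN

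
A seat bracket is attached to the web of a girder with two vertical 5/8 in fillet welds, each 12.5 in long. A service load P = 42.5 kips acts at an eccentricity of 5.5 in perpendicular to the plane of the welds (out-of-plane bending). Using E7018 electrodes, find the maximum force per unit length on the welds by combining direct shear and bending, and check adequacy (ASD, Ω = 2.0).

f_max ≈ 4.8 kip/in; adequate

E70XX → F_EXX = 70 ksi.
L_w = 2 × 12.5 = 25 in; section modulus (unit throat) S = 2 × L²/6 = 52.08 in².
Direct shear f_v = P/L_w = 42.5/25 = 1.7 kip/in.
Moment M = P × e = 42.5 × 5.5 = 233.75 kip·in; bending f_b = M/S = 4.488 kip/in.
f_max = √(f_v² + f_b²) = √(1.7² + 4.488²) = 4.799 kip/in.
r_n/Ω = (1/2.0) × 0.6 × 70 × (0.707 × 0.625) = 9.279 kip/in → adequate.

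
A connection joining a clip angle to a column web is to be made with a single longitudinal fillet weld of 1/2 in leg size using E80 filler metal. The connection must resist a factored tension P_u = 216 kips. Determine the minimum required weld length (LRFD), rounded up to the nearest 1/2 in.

E80XX → F_EXX = 80 ksi.
Throat t_e = 0.707 × 0.5 = 0.3535 in.
φr_n = 0.75 × 0.6 × 80 × 0.3535 = 12.73 kips/in.
L_req = P_u / φr_n = 216 / 12.73 = 16.97 in total.
Round up → use L = 17 in.

L = 17 in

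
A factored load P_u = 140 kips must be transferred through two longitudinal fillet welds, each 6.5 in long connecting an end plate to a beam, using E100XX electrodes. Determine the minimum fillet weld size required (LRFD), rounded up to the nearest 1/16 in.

w = 3/8 in

E100XX → F_EXX = 100 ksi.
Total weld length L = 13 in.
Required throat t_e = P_u / (φ × 0.6 F_EXX × L) = 140 / (0.75 × 0.6 × 100 × 13) = 0.2393 in.
Required leg w = t_e / 0.707 = 0.3385 in → use 3/8 in.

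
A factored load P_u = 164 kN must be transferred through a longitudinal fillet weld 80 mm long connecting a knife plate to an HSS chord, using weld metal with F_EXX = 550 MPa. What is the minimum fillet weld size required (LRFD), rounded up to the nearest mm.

w = 12 mm

Total weld length L = 80 mm.
Required throat t_e = P_u / (φ × 0.6 F_EXX × L) = 164 / (0.75 × 0.6 × 550 × 80 × 10⁻³) = 8.283 mm.
Required leg w = t_e / 0.707 = 11.72 mm → use 12 mm.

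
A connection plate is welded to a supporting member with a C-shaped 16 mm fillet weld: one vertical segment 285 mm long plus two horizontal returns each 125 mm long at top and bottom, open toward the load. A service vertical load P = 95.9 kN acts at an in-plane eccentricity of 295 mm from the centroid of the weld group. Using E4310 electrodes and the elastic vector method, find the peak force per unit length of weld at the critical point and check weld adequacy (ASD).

f_max ≈ 734 N/mm; adequate

E43XX → F_EXX = 430 MPa.
Total weld length L_w = 535 mm. Treat welds as unit-width lines.
Centroid: x̄ = 2×125×62.5 / 535 = 29.21 mm from the vertical weld.
Polar moment about centroid: J = I_x + I_y = [285³/12 + 2×125×142.5²] + [285×29.21² + 2(125³/12 + 125×33.29²)] = 7851000 mm³.
Direct shear f_v = P/L_w = 95.9×10³ / 535 = 179.3 N/mm (vertical).
Torsion M = P·e = 95.9×10³ × 295 = 28290000 N·mm.
Critical point at (x, y) = (95.79, 142.5) from centroid. f_tx = M·y/J = 513.5 N/mm; f_ty = M·x/J = 345.2 N/mm.
Resultant f_max = √[f_tx² + (f_v + f_ty)²] = √[513.5² + (179.3 + 345.2)²] = 733.9 N/mm.
Capacity per unit length: r_n/Ω = (1/2.0) × 0.6 × 430 × (0.707 × 16) = 1459 N/mm.
733.9 ≤ 1459 → adequate.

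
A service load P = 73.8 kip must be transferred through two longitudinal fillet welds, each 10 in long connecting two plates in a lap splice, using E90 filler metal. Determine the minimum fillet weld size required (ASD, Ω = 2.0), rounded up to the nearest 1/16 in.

E90XX → F_EXX = 90 ksi.
Total weld length L = 20 in.
Required throat t_e = P × Ω / (0.6 F_EXX × L) = 73.8 × 2.0 / (0.6 × 90 × 20) = 0.1367 in.
Required leg w = t_e / 0.707 = 0.1933 in → use 1/4 in.

w = 1/4 in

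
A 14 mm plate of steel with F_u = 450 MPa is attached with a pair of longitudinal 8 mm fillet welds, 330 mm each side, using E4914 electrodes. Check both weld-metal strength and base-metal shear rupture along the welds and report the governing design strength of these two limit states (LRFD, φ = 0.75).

E49XX → F_EXX = 490 MPa.
t_e = 0.707 × 8 = 5.656 mm; L = 660 mm.
Weld metal: φR_n = 0.75 × 0.6 × 490 × 5.656 × 660 × 10⁻³ = 823.1 kN.
Base metal (shear rupture): φR_n = 0.75 × 0.6 × 450 × 14 × 660 × 10⁻³ = 1871 kN.
Governing: weld metal.

φR_n ≈ 823 kN (weld metal governs)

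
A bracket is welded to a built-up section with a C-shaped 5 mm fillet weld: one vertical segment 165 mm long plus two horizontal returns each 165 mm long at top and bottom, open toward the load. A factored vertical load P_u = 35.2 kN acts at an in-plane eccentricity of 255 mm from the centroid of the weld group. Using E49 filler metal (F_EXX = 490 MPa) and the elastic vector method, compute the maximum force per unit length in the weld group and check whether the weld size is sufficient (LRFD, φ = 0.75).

Total weld length L_w = 495 mm. Treat welds as unit-width lines.
Centroid: x̄ = 2×165×82.5 / 495 = 55 mm from the vertical weld.
Polar moment about centroid: J = I_x + I_y = [165³/12 + 2×165×82.5²] + [165×55² + 2(165³/12 + 165×27.5²)] = 4118000 mm³.
Direct shear f_v = P/L_w = 35.2×10³ / 495 = 71.11 N/mm (vertical).
Torsion M = P·e = 35.2×10³ × 255 = 8976000 N·mm.
Critical point at (x, y) = (110, 82.5) from centroid. f_tx = M·y/J = 179.8 N/mm; f_ty = M·x/J = 239.8 N/mm.
Resultant f_max = √[f_tx² + (f_v + f_ty)²] = √[179.8² + (71.11 + 239.8)²] = 359.2 N/mm.
Capacity per unit length: φr_n = 0.75 × 0.6 × 490 × (0.707 × 5) = 779.5 N/mm.
359.2 ≤ 779.5 → adequate.

f_max ≈ 359 N/mm; adequate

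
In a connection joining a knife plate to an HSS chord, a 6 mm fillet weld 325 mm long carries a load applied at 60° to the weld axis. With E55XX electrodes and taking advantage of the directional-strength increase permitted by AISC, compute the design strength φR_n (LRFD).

E55XX → F_EXX = 550 MPa.
t_e = 0.707 × 6 = 4.242 mm; A_we = 4.242 × 325 = 1379 mm².
Directional factor: 1.0 + 0.5 sin^1.5(60°) = 1.403.
F_nw = 0.6 × 550 × 1.403 = 463 MPa.
φR_n = 0.75 × 463 × 1379 × 10⁻³ = 478.7 kN.

φR_n ≈ 479 kN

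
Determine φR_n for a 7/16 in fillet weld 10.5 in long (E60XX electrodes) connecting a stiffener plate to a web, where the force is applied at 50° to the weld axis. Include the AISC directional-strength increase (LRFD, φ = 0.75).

E60XX → F_EXX = 60 ksi.
t_e = 0.707 × 0.4375 = 0.3093 in; A_we = 0.3093 × 10.5 = 3.248 in².
Directional factor: 1.0 + 0.5 sin^1.5(50°) = 1.335.
F_nw = 0.6 × 60 × 1.335 = 48.07 ksi.
φR_n = 0.75 × 48.07 × 3.248 = 117.1 kips.

φR_n ≈ 117 kips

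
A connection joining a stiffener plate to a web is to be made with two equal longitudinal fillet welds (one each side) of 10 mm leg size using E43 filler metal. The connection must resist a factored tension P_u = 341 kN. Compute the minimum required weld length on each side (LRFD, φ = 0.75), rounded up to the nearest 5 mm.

L = 125 mm on each side

E43XX → F_EXX = 430 MPa.
Throat t_e = 0.707 × 10 = 7.07 mm.
φr_n = 0.75 × 0.6 × 430 × 7.07 × 10⁻³ = 1.368 kN/mm.
L_req = P_u / φr_n = 341 / 1.368 = 249.3 mm total.
Per side: 249.3 / 2 = 124.6 mm.
Round up → use L = 125 mm on each side.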